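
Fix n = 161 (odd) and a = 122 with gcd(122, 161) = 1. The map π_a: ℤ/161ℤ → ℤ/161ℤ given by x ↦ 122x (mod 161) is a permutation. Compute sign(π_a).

+1

Trace 83: π^k(83) = [83, 144, 19, 64, 80, 100, 125] for k=0..6.
Cycle type of π: 66×2 + 22 + 6 + 1; total 5 cycles.
Σ(ℓ_i−1) = 161−5 = 156; sign = (−1)^156 = +1.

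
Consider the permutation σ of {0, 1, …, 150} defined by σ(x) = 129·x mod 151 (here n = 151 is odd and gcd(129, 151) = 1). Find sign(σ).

Start at x=42: 42 → 133 → 94 → 46 → 45 → 67 → 36 → … (one orbit).
The orbit structure of x ↦ 129x mod 151: 2 orbits of sizes [150, 1].
2 cycles on 151: each ℓ→(−1)^(ℓ−1), product (−1)^149 = -1.
The Jacobi symbol (129|151) = -1 (Zolotarev) agrees.

-1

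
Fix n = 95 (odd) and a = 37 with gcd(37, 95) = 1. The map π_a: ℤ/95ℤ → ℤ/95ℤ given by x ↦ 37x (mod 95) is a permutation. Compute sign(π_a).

+1

Start at x=1: 1 → 37 → 39 → 18 → 1 (one orbit).
Cycle type of π: 4×19 + 2×9 + 1; total 29 cycles.
sign(π) = (−1)^{n − #cycles} = (−1)^{95−29} = (−1)^66 = +1.
Check: (37/95) = +1 by Zolotarev.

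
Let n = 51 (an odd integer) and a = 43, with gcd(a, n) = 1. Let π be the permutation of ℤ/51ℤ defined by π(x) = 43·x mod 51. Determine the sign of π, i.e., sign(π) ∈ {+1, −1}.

+1

Trace 49: π^k(49) = [49, 16, 25, 4, 19, 1, 43] for k=0..6.
Decompose π into cycles: lengths [8, 8, 8, 8, 8, 8, 1, 1, 1] (9 cycles, including the fixed point 0).
9 cycles on 51: each ℓ→(−1)^(ℓ−1), product (−1)^42 = +1.
(43|51)_J = +1 (Zolotarev's lemma cross-check).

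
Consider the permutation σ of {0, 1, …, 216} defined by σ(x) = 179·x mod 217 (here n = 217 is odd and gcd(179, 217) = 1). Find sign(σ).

Trace 212: π^k(212) = [212, 190, 158, 72, 85, 25, 135] for k=0..6.
10 cycles of lengths [30, 30, 30, 30, 30, 30, 30, 3, 3, 1].
With 10 cycles on 217 points, sign = (−1)^{217−10} = -1.
(179|217)_J = -1 (Zolotarev's lemma cross-check).

-1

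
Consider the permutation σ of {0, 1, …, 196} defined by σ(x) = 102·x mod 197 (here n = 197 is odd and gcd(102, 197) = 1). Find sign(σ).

Trace 26: π^k(26) = [26, 91, 23, 179, 134, 75, 164] for k=0..6.
2 cycles of lengths [196, 1].
n − c = 197 − 2 = 195; sign = (−1)^195 = -1.

-1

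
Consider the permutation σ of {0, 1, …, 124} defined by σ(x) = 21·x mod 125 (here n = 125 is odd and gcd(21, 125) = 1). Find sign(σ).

Orbit of 36 under x↦21x: [36, 6, 1, 21, 66, 11, 106]… (length divides ord_125(21)).
13 cycles of lengths [25, 25, 25, 25, 5, 5, 5, 5, 1, 1, 1, 1, 1].
sign(π) = (−1)^{n − #cycles} = (−1)^{125−13} = (−1)^112 = +1.
Zolotarev: (21|125) = +1, matching the cycle-count sign.

+1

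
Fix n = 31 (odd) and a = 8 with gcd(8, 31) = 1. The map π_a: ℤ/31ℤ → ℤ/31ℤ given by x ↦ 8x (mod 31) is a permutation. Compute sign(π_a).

+1

Trace 1: π^k(1) = [1, 8, 2, 16, 4] for k=0..4.
7 cycles of lengths [5, 5, 5, 5, 5, 5, 1].
7 cycles on 31: each ℓ→(−1)^(ℓ−1), product (−1)^24 = +1.
Zolotarev: (8|31) = +1, matching the cycle-count sign.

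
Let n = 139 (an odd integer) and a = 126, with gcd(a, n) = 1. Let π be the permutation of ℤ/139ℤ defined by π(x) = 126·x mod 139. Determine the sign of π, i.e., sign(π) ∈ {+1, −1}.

Orbit of 43 under x↦126x: [43, 136, 39, 49, 58, 80, 72]… (length divides ord_139(126)).
Cycle lengths of π_126 on ℤ/139ℤ: [138, 1]; 2 cycles in total.
With 2 cycles on 139 points, sign = (−1)^{139−2} = -1.

-1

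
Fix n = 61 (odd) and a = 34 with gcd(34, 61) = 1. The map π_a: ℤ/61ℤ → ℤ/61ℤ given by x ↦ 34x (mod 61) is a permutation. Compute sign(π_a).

Orbit of 1 under x↦34x: [1, 34, 58, 20, 9]… (length divides ord_61(34)).
13 cycles of lengths [5, 5, 5, 5, 5, 5, 5, 5, 5, 5, 5, 5, 1].
With 13 cycles on 61 points, sign = (−1)^{61−13} = +1.
Check: (34/61) = +1 by Zolotarev.

+1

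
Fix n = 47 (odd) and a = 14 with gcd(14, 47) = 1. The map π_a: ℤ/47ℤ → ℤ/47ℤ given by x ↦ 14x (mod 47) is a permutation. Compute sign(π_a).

+1

Trace 36: π^k(36) = [36, 34, 6, 37, 1, 14, 8] for k=0..6.
The orbit structure of x ↦ 14x mod 47: 3 orbits of sizes [23, 23, 1].
With 3 cycles on 47 points, sign = (−1)^{47−3} = +1.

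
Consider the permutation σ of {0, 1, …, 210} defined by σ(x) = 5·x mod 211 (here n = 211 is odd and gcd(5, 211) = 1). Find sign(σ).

+1

Orbit of 171 under x↦5x: [171, 11, 55, 64, 109, 123, 193]… (length divides ord_211(5)).
The orbit structure of x ↦ 5x mod 211: 7 orbits of sizes [35, 35, 35, 35, 35, 35, 1].
n − c = 211 − 7 = 204; sign = (−1)^204 = +1.
The Jacobi symbol (5|211) = +1 (Zolotarev) agrees.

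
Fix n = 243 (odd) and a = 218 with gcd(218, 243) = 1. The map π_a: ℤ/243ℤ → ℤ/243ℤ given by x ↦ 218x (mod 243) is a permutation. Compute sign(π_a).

Orbit of 37 under x↦218x: [37, 47, 40, 215, 214, 239, 100]… (length divides ord_243(218)).
Cycle lengths of π_218 on ℤ/243ℤ: [162, 54, 18, 6, 2, 1]; 6 cycles in total.
Σ(ℓ_i−1) = 243−6 = 237; sign = (−1)^237 = -1.
(218|243)_J = -1 (Zolotarev's lemma cross-check).

-1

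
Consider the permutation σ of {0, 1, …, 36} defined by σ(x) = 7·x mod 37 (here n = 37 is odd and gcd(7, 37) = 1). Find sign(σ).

+1

Orbit of 7 under x↦7x: [7, 12, 10, 33, 9, 26, 34]… (length divides ord_37(7)).
π_7 has 5 disjoint cycles with lengths [9, 9, 9, 9, 1] on {0,…,36}.
With 5 cycles on 37 points, sign = (−1)^{37−5} = +1.
Check: (7/37) = +1 by Zolotarev.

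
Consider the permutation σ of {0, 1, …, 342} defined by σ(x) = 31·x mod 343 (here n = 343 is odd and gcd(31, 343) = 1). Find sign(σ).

Start at x=312: 312 → 68 → 50 → 178 → 30 → 244 → 18 → … (one orbit).
Cycle type of π: 42×7 + 6×8 + 1; total 16 cycles.
n − c = 343 − 16 = 327; sign = (−1)^327 = -1.

-1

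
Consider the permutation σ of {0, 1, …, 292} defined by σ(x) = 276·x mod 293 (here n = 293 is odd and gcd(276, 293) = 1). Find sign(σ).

Trace 102: π^k(102) = [102, 24, 178, 197, 167, 91, 211] for k=0..6.
3 cycles of lengths [146, 146, 1].
sign(π) = (−1)^{n − #cycles} = (−1)^{293−3} = (−1)^290 = +1.
Check: (276/293) = +1 by Zolotarev.

+1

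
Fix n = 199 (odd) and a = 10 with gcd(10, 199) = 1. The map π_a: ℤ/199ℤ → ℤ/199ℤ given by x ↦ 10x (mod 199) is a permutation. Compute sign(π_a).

+1

Orbit of 2 under x↦10x: [2, 20, 1, 10, 100, 5, 50]… (length divides ord_199(10)).
The orbit structure of x ↦ 10x mod 199: 3 orbits of sizes [99, 99, 1].
sign(π) = (−1)^{n − #cycles} = (−1)^{199−3} = (−1)^196 = +1.
Zolotarev: (10|199) = +1, matching the cycle-count sign.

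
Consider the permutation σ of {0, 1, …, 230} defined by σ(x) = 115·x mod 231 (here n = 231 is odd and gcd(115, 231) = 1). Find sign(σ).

Orbit of 157 under x↦115x: [157, 37, 97, 67, 82, 190, 136]… (length divides ord_231(115)).
The orbit structure of x ↦ 115x mod 231: 18 orbits of sizes [30, 30, 30, 30, 30, 30, 6, 6, 6, 5, 5, 5, 5, 5, 5, 1, 1, 1].
Σ(ℓ_i−1) = 231−18 = 213; sign = (−1)^213 = -1.
Zolotarev: (115|231) = -1, matching the cycle-count sign.

-1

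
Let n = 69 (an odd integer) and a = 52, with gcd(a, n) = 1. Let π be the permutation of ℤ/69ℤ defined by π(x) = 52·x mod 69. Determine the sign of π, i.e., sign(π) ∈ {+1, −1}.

Trace 4: π^k(4) = [4, 1, 52, 13, 55, 31, 25] for k=0..6.
π_52 has 9 disjoint cycles with lengths [11, 11, 11, 11, 11, 11, 1, 1, 1] on {0,…,68}.
Σ(ℓ_i−1) = 69−9 = 60; sign = (−1)^60 = +1.
Zolotarev: (52|69) = +1, matching the cycle-count sign.

+1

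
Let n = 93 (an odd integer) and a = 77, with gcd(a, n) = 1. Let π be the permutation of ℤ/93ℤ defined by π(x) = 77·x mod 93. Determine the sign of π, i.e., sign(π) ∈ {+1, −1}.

Orbit of 70 under x↦77x: [70, 89, 64, 92, 16, 23, 4]… (length divides ord_93(77)).
Cycle lengths of π_77 on ℤ/93ℤ: [10, 10, 10, 10, 10, 10, 10, 10, 10, 2, 1]; 11 cycles in total.
sign(π) = (−1)^{n − #cycles} = (−1)^{93−11} = (−1)^82 = +1.

+1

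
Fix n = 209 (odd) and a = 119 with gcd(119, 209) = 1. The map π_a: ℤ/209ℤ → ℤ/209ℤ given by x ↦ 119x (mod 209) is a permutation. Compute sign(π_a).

Orbit of 188 under x↦119x: [188, 9, 26, 168, 137, 1, 119]… (length divides ord_209(119)).
The orbit structure of x ↦ 119x mod 209: 9 orbits of sizes [45, 45, 45, 45, 9, 9, 5, 5, 1].
Σ(ℓ_i−1) = 209−9 = 200; sign = (−1)^200 = +1.

+1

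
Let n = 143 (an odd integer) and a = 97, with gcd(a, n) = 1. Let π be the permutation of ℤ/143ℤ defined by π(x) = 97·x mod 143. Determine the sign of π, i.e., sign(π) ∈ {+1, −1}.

Start at x=60: 60 → 100 → 119 → 103 → 124 → 16 → 122 → … (one orbit).
6 cycles of lengths [60, 60, 12, 5, 5, 1].
6 cycles on 143: each ℓ→(−1)^(ℓ−1), product (−1)^137 = -1.
Via Zolotarev, sign(π_{97}) = (97|143) = -1.

-1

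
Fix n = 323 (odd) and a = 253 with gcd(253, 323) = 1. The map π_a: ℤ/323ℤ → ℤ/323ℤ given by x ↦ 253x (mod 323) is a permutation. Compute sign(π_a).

+1

Start at x=64: 64 → 42 → 290 → 49 → 123 → 111 → 305 → … (one orbit).
π_253 has 9 disjoint cycles with lengths [72, 72, 72, 72, 9, 9, 8, 8, 1] on {0,…,322}.
Σ(ℓ_i−1) = 323−9 = 314; sign = (−1)^314 = +1.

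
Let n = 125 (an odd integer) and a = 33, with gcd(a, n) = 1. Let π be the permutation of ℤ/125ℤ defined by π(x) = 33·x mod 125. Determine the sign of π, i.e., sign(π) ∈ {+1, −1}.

-1

Start at x=82: 82 → 81 → 48 → 84 → 22 → 101 → 83 → … (one orbit).
π_33 has 4 disjoint cycles with lengths [100, 20, 4, 1] on {0,…,124}.
4 cycles on 125: each ℓ→(−1)^(ℓ−1), product (−1)^121 = -1.
Zolotarev: (33|125) = -1, matching the cycle-count sign.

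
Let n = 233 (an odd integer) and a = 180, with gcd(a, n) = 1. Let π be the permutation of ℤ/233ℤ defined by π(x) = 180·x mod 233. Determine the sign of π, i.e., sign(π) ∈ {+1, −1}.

Start at x=109: 109 → 48 → 19 → 158 → 14 → 190 → 182 → … (one orbit).
Cycle type of π: 232 + 1; total 2 cycles.
2 cycles on 233: each ℓ→(−1)^(ℓ−1), product (−1)^231 = -1.
The Jacobi symbol (180|233) = -1 (Zolotarev) agrees.

-1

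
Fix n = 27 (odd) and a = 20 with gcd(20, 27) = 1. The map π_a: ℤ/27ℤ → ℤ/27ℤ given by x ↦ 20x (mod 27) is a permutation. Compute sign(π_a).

Start at x=5: 5 → 19 → 2 → 13 → 17 → 16 → 23 → … (one orbit).
Cycle type of π: 18 + 6 + 2 + 1; total 4 cycles.
With 4 cycles on 27 points, sign = (−1)^{27−4} = -1.
The Jacobi symbol (20|27) = -1 (Zolotarev) agrees.

-1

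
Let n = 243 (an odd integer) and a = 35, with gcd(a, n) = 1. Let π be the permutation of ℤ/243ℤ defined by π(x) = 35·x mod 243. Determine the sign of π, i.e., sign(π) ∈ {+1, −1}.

-1

Trace 208: π^k(208) = [208, 233, 136, 143, 145, 215, 235] for k=0..6.
π_35 has 14 disjoint cycles with lengths [54, 54, 54, 18, 18, 18, 6, 6, 6, 2, 2, 2, 2, 1] on {0,…,242}.
sign(π) = (−1)^{n − #cycles} = (−1)^{243−14} = (−1)^229 = -1.
(35|243)_J = -1 (Zolotarev's lemma cross-check).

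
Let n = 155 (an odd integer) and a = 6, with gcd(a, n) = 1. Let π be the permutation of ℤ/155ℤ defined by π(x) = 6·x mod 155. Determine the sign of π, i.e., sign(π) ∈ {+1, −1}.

-1

Start at x=1: 1 → 6 → 36 → 61 → 56 → 26 → 1 (one orbit).
Cycle lengths of π_6 on ℤ/155ℤ: [6, 6, 6, 6, 6, 6, 6, 6, 6, 6, 6, 6, 6, 6, 6, 6, 6, 6, 6, 6, 6, 6, 6, 6, 6, 1, 1, 1, 1, 1]; 30 cycles in total.
n − c = 155 − 30 = 125; sign = (−1)^125 = -1.
(6|155)_J = -1 (Zolotarev's lemma cross-check).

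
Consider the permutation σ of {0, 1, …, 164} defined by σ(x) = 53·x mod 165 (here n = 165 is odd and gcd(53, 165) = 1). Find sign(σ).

+1

Start at x=91: 91 → 38 → 34 → 152 → 136 → 113 → 49 → … (one orbit).
Decompose π into cycles: lengths [20, 20, 20, 20, 20, 20, 10, 10, 5, 5, 4, 4, 4, 2, 1] (15 cycles, including the fixed point 0).
Σ(ℓ_i−1) = 165−15 = 150; sign = (−1)^150 = +1.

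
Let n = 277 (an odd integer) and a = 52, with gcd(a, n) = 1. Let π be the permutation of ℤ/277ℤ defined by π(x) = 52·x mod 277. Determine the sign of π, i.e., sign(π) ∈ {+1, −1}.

Start at x=203: 203 → 30 → 175 → 236 → 84 → 213 → 273 → … (one orbit).
The orbit structure of x ↦ 52x mod 277: 13 orbits of sizes [23, 23, 23, 23, 23, 23, 23, 23, 23, 23, 23, 23, 1].
sign(π) = (−1)^{n − #cycles} = (−1)^{277−13} = (−1)^264 = +1.

+1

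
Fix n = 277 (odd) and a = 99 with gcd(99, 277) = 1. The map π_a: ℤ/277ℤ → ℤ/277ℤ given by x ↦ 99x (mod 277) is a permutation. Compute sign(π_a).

-1

Start at x=11: 11 → 258 → 58 → 202 → 54 → 83 → 184 → … (one orbit).
Cycle type of π: 276 + 1; total 2 cycles.
sign(π) = (−1)^{n − #cycles} = (−1)^{277−2} = (−1)^275 = -1.
The Jacobi symbol (99|277) = -1 (Zolotarev) agrees.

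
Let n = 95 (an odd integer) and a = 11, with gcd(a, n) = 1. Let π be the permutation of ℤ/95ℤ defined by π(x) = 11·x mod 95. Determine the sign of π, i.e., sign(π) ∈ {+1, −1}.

Trace 26: π^k(26) = [26, 1, 11] for k=0..2.
Cycle type of π: 3×30 + 1×5; total 35 cycles.
sign(π) = (−1)^{n − #cycles} = (−1)^{95−35} = (−1)^60 = +1.
Check: (11/95) = +1 by Zolotarev.

+1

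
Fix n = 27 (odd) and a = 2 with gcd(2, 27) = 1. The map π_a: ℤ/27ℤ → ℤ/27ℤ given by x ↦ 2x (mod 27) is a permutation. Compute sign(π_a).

Trace 19: π^k(19) = [19, 11, 22, 17, 7, 14, 1] for k=0..6.
Cycle type of π: 18 + 6 + 2 + 1; total 4 cycles.
With 4 cycles on 27 points, sign = (−1)^{27−4} = -1.

-1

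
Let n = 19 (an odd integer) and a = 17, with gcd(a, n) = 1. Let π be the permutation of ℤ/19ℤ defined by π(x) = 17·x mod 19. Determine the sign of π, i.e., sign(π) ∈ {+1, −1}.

+1

Start at x=6: 6 → 7 → 5 → 9 → 1 → 17 → 4 → … (one orbit).
3 cycles of lengths [9, 9, 1].
With 3 cycles on 19 points, sign = (−1)^{19−3} = +1.
Check: (17/19) = +1 by Zolotarev.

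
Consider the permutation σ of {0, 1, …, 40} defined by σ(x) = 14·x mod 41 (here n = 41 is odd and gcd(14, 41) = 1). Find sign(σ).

Orbit of 27 under x↦14x: [27, 9, 3, 1, 14, 32, 38]… (length divides ord_41(14)).
Cycle lengths of π_14 on ℤ/41ℤ: [8, 8, 8, 8, 8, 1]; 6 cycles in total.
n − c = 41 − 6 = 35; sign = (−1)^35 = -1.
(14|41)_J = -1 (Zolotarev's lemma cross-check).

-1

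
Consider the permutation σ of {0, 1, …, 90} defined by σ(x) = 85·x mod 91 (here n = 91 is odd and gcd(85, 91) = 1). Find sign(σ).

-1

Orbit of 64 under x↦85x: [64, 71, 29, 8, 43, 15, 1]… (length divides ord_91(85)).
Cycle lengths of π_85 on ℤ/91ℤ: [12, 12, 12, 12, 12, 12, 12, 1, 1, 1, 1, 1, 1, 1]; 14 cycles in total.
Σ(ℓ_i−1) = 91−14 = 77; sign = (−1)^77 = -1.
Check: (85/91) = -1 by Zolotarev.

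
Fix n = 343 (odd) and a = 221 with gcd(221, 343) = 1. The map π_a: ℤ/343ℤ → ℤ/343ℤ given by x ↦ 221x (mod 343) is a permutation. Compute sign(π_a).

Trace 281: π^k(281) = [281, 18, 205, 29, 235, 142, 169] for k=0..6.
Decompose π into cycles: lengths [147, 147, 21, 21, 3, 3, 1] (7 cycles, including the fixed point 0).
n − c = 343 − 7 = 336; sign = (−1)^336 = +1.
Zolotarev: (221|343) = +1, matching the cycle-count sign.

+1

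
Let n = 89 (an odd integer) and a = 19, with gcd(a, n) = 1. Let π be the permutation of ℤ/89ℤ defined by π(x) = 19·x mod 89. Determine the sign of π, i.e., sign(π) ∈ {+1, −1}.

-1

Start at x=81: 81 → 26 → 49 → 41 → 67 → 27 → 68 → … (one orbit).
Cycle lengths of π_19 on ℤ/89ℤ: [88, 1]; 2 cycles in total.
n − c = 89 − 2 = 87; sign = (−1)^87 = -1.
Zolotarev: (19|89) = -1, matching the cycle-count sign.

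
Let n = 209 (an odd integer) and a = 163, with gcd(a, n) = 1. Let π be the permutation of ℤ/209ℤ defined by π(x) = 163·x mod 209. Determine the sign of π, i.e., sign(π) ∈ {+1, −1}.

+1

Orbit of 45 under x↦163x: [45, 20, 125, 102, 115, 144, 64]… (length divides ord_209(163)).
21 cycles of lengths [15, 15, 15, 15, 15, 15, 15, 15, 15, 15, 15, 15, 5, 5, 3, 3, 3, 3, 3, 3, 1].
sign(π) = (−1)^{n − #cycles} = (−1)^{209−21} = (−1)^188 = +1.
(163|209)_J = +1 (Zolotarev's lemma cross-check).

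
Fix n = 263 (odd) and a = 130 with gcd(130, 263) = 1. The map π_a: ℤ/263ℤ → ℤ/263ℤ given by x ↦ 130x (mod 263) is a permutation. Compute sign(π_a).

-1

Orbit of 8 under x↦130x: [8, 251, 18, 236, 172, 5, 124]… (length divides ord_263(130)).
Decompose π into cycles: lengths [262, 1] (2 cycles, including the fixed point 0).
sign(π) = (−1)^{n − #cycles} = (−1)^{263−2} = (−1)^261 = -1.
(130|263)_J = -1 (Zolotarev's lemma cross-check).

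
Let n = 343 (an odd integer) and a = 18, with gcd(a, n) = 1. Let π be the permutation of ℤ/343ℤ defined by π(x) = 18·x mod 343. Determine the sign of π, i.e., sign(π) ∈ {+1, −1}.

Start at x=324: 324 → 1 → 18 → 324 (one orbit).
π_18 has 115 disjoint cycles with lengths [3, 3, 3, 3, 3, 3, 3, 3, 3, 3, 3, 3, 3, 3, 3, 3, 3, 3, 3, 3, 3, 3, 3, 3, 3, 3, 3, 3, 3, 3, 3, 3, 3, 3, 3, 3, 3, 3, 3, 3, 3, 3, 3, 3, 3, 3, 3, 3, 3, 3, 3, 3, 3, 3, 3, 3, 3, 3, 3, 3, 3, 3, 3, 3, 3, 3, 3, 3, 3, 3, 3, 3, 3, 3, 3, 3, 3, 3, 3, 3, 3, 3, 3, 3, 3, 3, 3, 3, 3, 3, 3, 3, 3, 3, 3, 3, 3, 3, 3, 3, 3, 3, 3, 3, 3, 3, 3, 3, 3, 3, 3, 3, 3, 3, 1] on {0,…,342}.
sign(π) = (−1)^{n − #cycles} = (−1)^{343−115} = (−1)^228 = +1.
Check: (18/343) = +1 by Zolotarev.

+1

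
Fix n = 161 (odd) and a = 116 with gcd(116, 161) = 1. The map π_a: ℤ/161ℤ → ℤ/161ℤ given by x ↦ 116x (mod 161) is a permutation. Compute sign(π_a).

Orbit of 93 under x↦116x: [93, 1, 116]… (length divides ord_161(116)).
The orbit structure of x ↦ 116x mod 161: 69 orbits of sizes [3, 3, 3, 3, 3, 3, 3, 3, 3, 3, 3, 3, 3, 3, 3, 3, 3, 3, 3, 3, 3, 3, 3, 3, 3, 3, 3, 3, 3, 3, 3, 3, 3, 3, 3, 3, 3, 3, 3, 3, 3, 3, 3, 3, 3, 3, 1, 1, 1, 1, 1, 1, 1, 1, 1, 1, 1, 1, 1, 1, 1, 1, 1, 1, 1, 1, 1, 1, 1].
161 − 69 = 92 transpositions; sign(π) = (−1)^92 = +1.

+1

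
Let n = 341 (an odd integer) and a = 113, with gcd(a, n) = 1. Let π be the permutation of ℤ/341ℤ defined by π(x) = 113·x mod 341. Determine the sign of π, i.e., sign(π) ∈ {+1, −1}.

Start at x=257: 257 → 56 → 190 → 328 → 236 → 70 → 67 → … (one orbit).
Cycle lengths of π_113 on ℤ/341ℤ: [15, 15, 15, 15, 15, 15, 15, 15, 15, 15, 15, 15, 15, 15, 15, 15, 15, 15, 15, 15, 15, 15, 5, 5, 1]; 25 cycles in total.
With 25 cycles on 341 points, sign = (−1)^{341−25} = +1.

+1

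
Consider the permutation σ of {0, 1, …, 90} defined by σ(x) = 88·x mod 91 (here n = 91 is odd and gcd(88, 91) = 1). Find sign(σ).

+1

Start at x=30: 30 → 1 → 88 → 9 → 64 → 81 → 30 (one orbit).
17 cycles of lengths [6, 6, 6, 6, 6, 6, 6, 6, 6, 6, 6, 6, 6, 6, 3, 3, 1].
17 cycles on 91: each ℓ→(−1)^(ℓ−1), product (−1)^74 = +1.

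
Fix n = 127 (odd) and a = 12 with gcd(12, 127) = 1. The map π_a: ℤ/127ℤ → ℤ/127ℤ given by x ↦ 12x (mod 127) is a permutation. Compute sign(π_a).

Trace 17: π^k(17) = [17, 77, 35, 39, 87, 28, 82] for k=0..6.
Cycle type of π: 126 + 1; total 2 cycles.
Σ(ℓ_i−1) = 127−2 = 125; sign = (−1)^125 = -1.

-1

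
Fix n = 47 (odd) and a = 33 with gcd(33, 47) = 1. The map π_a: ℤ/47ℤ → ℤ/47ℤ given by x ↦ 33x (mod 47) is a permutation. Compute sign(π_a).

Orbit of 45 under x↦33x: [45, 28, 31, 36, 13, 6, 10]… (length divides ord_47(33)).
The orbit structure of x ↦ 33x mod 47: 2 orbits of sizes [46, 1].
n − c = 47 − 2 = 45; sign = (−1)^45 = -1.

-1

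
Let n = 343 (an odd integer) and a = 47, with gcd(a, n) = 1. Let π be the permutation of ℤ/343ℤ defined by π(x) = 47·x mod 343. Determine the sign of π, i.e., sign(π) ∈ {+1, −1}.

-1

Start at x=218: 218 → 299 → 333 → 216 → 205 → 31 → 85 → … (one orbit).
Cycle type of π: 294 + 42 + 6 + 1; total 4 cycles.
n − c = 343 − 4 = 339; sign = (−1)^339 = -1.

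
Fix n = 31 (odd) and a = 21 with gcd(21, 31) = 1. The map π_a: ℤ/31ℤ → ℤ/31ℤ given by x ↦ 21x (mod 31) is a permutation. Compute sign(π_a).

Trace 1: π^k(1) = [1, 21, 7, 23, 18, 6, 2] for k=0..6.
Cycle lengths of π_21 on ℤ/31ℤ: [30, 1]; 2 cycles in total.
31 − 2 = 29 transpositions; sign(π) = (−1)^29 = -1.
Check: (21/31) = -1 by Zolotarev.

-1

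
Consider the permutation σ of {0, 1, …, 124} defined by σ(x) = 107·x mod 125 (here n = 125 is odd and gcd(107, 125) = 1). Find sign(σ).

-1

Orbit of 49 under x↦107x: [49, 118, 1, 107, 74, 43, 101]… (length divides ord_125(107)).
π_107 has 12 disjoint cycles with lengths [20, 20, 20, 20, 20, 4, 4, 4, 4, 4, 4, 1] on {0,…,124}.
Σ(ℓ_i−1) = 125−12 = 113; sign = (−1)^113 = -1.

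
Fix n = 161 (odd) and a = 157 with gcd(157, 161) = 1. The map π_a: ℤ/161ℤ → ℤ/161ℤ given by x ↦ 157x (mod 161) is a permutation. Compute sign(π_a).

Start at x=8: 8 → 129 → 128 → 132 → 116 → 19 → 85 → … (one orbit).
The orbit structure of x ↦ 157x mod 161: 5 orbits of sizes [66, 66, 22, 6, 1].
161 − 5 = 156 transpositions; sign(π) = (−1)^156 = +1.
Via Zolotarev, sign(π_{157}) = (157|161) = +1.

+1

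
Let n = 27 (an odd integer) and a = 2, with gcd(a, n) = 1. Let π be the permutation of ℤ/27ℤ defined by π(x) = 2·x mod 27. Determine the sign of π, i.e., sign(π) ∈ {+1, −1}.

Orbit of 20 under x↦2x: [20, 13, 26, 25, 23, 19, 11]… (length divides ord_27(2)).
The orbit structure of x ↦ 2x mod 27: 4 orbits of sizes [18, 6, 2, 1].
4 cycles on 27: each ℓ→(−1)^(ℓ−1), product (−1)^23 = -1.
The Jacobi symbol (2|27) = -1 (Zolotarev) agrees.

-1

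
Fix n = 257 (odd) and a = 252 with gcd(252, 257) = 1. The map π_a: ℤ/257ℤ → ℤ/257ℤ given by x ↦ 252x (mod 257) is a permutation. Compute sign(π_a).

-1

Trace 247: π^k(247) = [247, 50, 7, 222, 175, 153, 6] for k=0..6.
The orbit structure of x ↦ 252x mod 257: 2 orbits of sizes [256, 1].
Σ(ℓ_i−1) = 257−2 = 255; sign = (−1)^255 = -1.
Check: (252/257) = -1 by Zolotarev.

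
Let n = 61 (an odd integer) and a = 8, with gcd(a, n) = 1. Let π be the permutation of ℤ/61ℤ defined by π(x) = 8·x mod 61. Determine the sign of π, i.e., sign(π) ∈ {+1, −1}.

Start at x=52: 52 → 50 → 34 → 28 → 41 → 23 → 1 → … (one orbit).
Cycle lengths of π_8 on ℤ/61ℤ: [20, 20, 20, 1]; 4 cycles in total.
sign(π) = (−1)^{n − #cycles} = (−1)^{61−4} = (−1)^57 = -1.

-1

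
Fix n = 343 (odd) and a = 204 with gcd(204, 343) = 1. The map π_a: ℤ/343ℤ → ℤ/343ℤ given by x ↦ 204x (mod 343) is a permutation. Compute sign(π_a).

+1

Trace 323: π^k(323) = [323, 36, 141, 295, 155, 64, 22] for k=0..6.
Cycle lengths of π_204 on ℤ/343ℤ: [49, 49, 49, 49, 49, 49, 7, 7, 7, 7, 7, 7, 1, 1, 1, 1, 1, 1, 1]; 19 cycles in total.
343 − 19 = 324 transpositions; sign(π) = (−1)^324 = +1.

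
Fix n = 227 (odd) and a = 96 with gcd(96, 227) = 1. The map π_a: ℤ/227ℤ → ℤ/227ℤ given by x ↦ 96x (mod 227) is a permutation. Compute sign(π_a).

-1

Orbit of 47 under x↦96x: [47, 199, 36, 51, 129, 126, 65]… (length divides ord_227(96)).
Cycle type of π: 226 + 1; total 2 cycles.
With 2 cycles on 227 points, sign = (−1)^{227−2} = -1.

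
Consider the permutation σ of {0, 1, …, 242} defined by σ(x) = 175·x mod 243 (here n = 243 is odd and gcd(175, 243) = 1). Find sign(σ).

+1

Trace 220: π^k(220) = [220, 106, 82, 13, 88, 91, 130] for k=0..6.
Cycle lengths of π_175 on ℤ/243ℤ: [81, 81, 27, 27, 9, 9, 3, 3, 1, 1, 1]; 11 cycles in total.
With 11 cycles on 243 points, sign = (−1)^{243−11} = +1.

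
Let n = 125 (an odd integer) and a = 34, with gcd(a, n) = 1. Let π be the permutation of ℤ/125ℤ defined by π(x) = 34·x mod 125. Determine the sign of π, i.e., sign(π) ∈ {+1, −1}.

+1

Orbit of 14 under x↦34x: [14, 101, 59, 6, 79, 61, 74]… (length divides ord_125(34)).
7 cycles of lengths [50, 50, 10, 10, 2, 2, 1].
7 cycles on 125: each ℓ→(−1)^(ℓ−1), product (−1)^118 = +1.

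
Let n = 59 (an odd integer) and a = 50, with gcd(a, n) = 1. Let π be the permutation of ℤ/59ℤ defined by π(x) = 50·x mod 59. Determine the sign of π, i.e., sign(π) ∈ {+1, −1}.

-1

Orbit of 1 under x↦50x: [1, 50, 22, 38, 12, 10, 28]… (length divides ord_59(50)).
π_50 has 2 disjoint cycles with lengths [58, 1] on {0,…,58}.
Σ(ℓ_i−1) = 59−2 = 57; sign = (−1)^57 = -1.
Zolotarev: (50|59) = -1, matching the cycle-count sign.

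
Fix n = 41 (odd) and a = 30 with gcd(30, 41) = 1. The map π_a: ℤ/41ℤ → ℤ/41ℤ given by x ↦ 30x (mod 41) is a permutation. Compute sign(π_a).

Trace 37: π^k(37) = [37, 3, 8, 35, 25, 12, 32] for k=0..6.
2 cycles of lengths [40, 1].
n − c = 41 − 2 = 39; sign = (−1)^39 = -1.

-1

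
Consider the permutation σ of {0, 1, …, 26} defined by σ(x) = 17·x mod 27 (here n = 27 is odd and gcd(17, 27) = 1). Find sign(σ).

Trace 17: π^k(17) = [17, 19, 26, 10, 8, 1] for k=0..5.
Cycle lengths of π_17 on ℤ/27ℤ: [6, 6, 6, 2, 2, 2, 2, 1]; 8 cycles in total.
Σ(ℓ_i−1) = 27−8 = 19; sign = (−1)^19 = -1.
Zolotarev: (17|27) = -1, matching the cycle-count sign.

-1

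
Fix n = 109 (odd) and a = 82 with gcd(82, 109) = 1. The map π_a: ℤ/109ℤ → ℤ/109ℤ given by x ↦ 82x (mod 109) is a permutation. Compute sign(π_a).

Start at x=71: 71 → 45 → 93 → 105 → 108 → 27 → 34 → … (one orbit).
Cycle type of π: 18×6 + 1; total 7 cycles.
7 cycles on 109: each ℓ→(−1)^(ℓ−1), product (−1)^102 = +1.
Via Zolotarev, sign(π_{82}) = (82|109) = +1.

+1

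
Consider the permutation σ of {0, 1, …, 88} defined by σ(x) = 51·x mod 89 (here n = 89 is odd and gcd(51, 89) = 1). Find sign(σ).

-1

Start at x=57: 57 → 59 → 72 → 23 → 16 → 15 → 53 → … (one orbit).
Decompose π into cycles: lengths [88, 1] (2 cycles, including the fixed point 0).
n − c = 89 − 2 = 87; sign = (−1)^87 = -1.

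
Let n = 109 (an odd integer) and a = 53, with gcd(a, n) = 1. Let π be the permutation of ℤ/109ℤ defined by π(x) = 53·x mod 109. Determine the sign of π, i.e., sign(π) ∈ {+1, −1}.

-1

Orbit of 66 under x↦53x: [66, 10, 94, 77, 48, 37, 108]… (length divides ord_109(53)).
2 cycles of lengths [108, 1].
Σ(ℓ_i−1) = 109−2 = 107; sign = (−1)^107 = -1.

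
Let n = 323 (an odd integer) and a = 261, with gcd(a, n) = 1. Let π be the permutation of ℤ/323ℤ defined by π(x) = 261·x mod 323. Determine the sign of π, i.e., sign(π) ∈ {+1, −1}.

+1

Start at x=78: 78 → 9 → 88 → 35 → 91 → 172 → 318 → … (one orbit).
5 cycles of lengths [144, 144, 18, 16, 1].
Σ(ℓ_i−1) = 323−5 = 318; sign = (−1)^318 = +1.
(261|323)_J = +1 (Zolotarev's lemma cross-check).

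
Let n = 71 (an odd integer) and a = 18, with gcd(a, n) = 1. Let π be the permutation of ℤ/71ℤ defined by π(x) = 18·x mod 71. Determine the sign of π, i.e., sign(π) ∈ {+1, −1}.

Start at x=3: 3 → 54 → 49 → 30 → 43 → 64 → 16 → … (one orbit).
Cycle lengths of π_18 on ℤ/71ℤ: [35, 35, 1]; 3 cycles in total.
Σ(ℓ_i−1) = 71−3 = 68; sign = (−1)^68 = +1.
Via Zolotarev, sign(π_{18}) = (18|71) = +1.

+1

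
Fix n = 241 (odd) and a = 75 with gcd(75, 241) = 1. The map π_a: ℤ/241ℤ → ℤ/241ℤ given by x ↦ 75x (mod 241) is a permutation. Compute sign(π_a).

+1

Orbit of 225 under x↦75x: [225, 5, 134, 169, 143, 121, 158]… (length divides ord_241(75)).
3 cycles of lengths [120, 120, 1].
Σ(ℓ_i−1) = 241−3 = 238; sign = (−1)^238 = +1.
The Jacobi symbol (75|241) = +1 (Zolotarev) agrees.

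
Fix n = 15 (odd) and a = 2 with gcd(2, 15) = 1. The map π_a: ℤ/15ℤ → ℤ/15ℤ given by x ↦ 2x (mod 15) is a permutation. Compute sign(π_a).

+1

Start at x=8: 8 → 1 → 2 → 4 → 8 (one orbit).
The orbit structure of x ↦ 2x mod 15: 5 orbits of sizes [4, 4, 4, 2, 1].
n − c = 15 − 5 = 10; sign = (−1)^10 = +1.
Check: (2/15) = +1 by Zolotarev.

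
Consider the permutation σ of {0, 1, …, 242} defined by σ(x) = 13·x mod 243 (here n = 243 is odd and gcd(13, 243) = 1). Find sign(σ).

Trace 169: π^k(169) = [169, 10, 130, 232, 100, 85, 133] for k=0..6.
Cycle lengths of π_13 on ℤ/243ℤ: [81, 81, 27, 27, 9, 9, 3, 3, 1, 1, 1]; 11 cycles in total.
n − c = 243 − 11 = 232; sign = (−1)^232 = +1.
Zolotarev: (13|243) = +1, matching the cycle-count sign.

+1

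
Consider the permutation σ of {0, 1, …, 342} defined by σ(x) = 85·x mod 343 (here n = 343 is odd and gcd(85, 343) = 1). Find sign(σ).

Trace 316: π^k(316) = [316, 106, 92, 274, 309, 197, 281] for k=0..6.
The orbit structure of x ↦ 85x mod 343: 19 orbits of sizes [49, 49, 49, 49, 49, 49, 7, 7, 7, 7, 7, 7, 1, 1, 1, 1, 1, 1, 1].
Σ(ℓ_i−1) = 343−19 = 324; sign = (−1)^324 = +1.
Zolotarev: (85|343) = +1, matching the cycle-count sign.

+1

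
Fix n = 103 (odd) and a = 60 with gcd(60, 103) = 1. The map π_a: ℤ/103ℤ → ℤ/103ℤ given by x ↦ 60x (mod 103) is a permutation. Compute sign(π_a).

+1

Orbit of 91 under x↦60x: [91, 1, 60, 98, 9, 25, 58]… (length divides ord_103(60)).
Decompose π into cycles: lengths [51, 51, 1] (3 cycles, including the fixed point 0).
103 − 3 = 100 transpositions; sign(π) = (−1)^100 = +1.
(60|103)_J = +1 (Zolotarev's lemma cross-check).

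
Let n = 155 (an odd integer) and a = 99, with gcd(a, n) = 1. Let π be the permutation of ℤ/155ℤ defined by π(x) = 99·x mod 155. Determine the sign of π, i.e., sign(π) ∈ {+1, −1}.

Start at x=99: 99 → 36 → 154 → 56 → 119 → 1 → 99 (one orbit).
Cycle type of π: 6×25 + 2×2 + 1; total 28 cycles.
sign(π) = (−1)^{n − #cycles} = (−1)^{155−28} = (−1)^127 = -1.

-1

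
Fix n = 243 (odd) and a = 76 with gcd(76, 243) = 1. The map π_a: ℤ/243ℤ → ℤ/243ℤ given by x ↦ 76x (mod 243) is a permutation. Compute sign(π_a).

+1

Orbit of 94 under x↦76x: [94, 97, 82, 157, 25, 199, 58]… (length divides ord_243(76)).
π_76 has 11 disjoint cycles with lengths [81, 81, 27, 27, 9, 9, 3, 3, 1, 1, 1] on {0,…,242}.
With 11 cycles on 243 points, sign = (−1)^{243−11} = +1.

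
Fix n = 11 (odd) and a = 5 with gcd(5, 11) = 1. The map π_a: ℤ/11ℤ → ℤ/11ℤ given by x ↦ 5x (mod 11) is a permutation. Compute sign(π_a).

Trace 9: π^k(9) = [9, 1, 5, 3, 4] for k=0..4.
3 cycles of lengths [5, 5, 1].
3 cycles on 11: each ℓ→(−1)^(ℓ−1), product (−1)^8 = +1.
Check: (5/11) = +1 by Zolotarev.

+1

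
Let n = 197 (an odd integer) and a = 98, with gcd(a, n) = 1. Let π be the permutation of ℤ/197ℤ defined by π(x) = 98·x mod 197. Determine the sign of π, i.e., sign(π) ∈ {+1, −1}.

-1

Start at x=46: 46 → 174 → 110 → 142 → 126 → 134 → 130 → … (one orbit).
Cycle type of π: 196 + 1; total 2 cycles.
sign(π) = (−1)^{n − #cycles} = (−1)^{197−2} = (−1)^195 = -1.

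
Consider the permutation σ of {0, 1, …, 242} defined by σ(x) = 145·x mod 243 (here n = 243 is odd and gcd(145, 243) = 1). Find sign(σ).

Trace 172: π^k(172) = [172, 154, 217, 118, 100, 163, 64] for k=0..6.
Cycle lengths of π_145 on ℤ/243ℤ: [27, 27, 27, 27, 27, 27, 9, 9, 9, 9, 9, 9, 3, 3, 3, 3, 3, 3, 1, 1, 1, 1, 1, 1, 1, 1, 1]; 27 cycles in total.
Σ(ℓ_i−1) = 243−27 = 216; sign = (−1)^216 = +1.

+1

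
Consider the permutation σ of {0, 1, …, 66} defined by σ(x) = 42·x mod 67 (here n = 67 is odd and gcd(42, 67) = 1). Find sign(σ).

-1

Start at x=5: 5 → 9 → 43 → 64 → 8 → 1 → 42 → … (one orbit).
Cycle type of π: 22×3 + 1; total 4 cycles.
With 4 cycles on 67 points, sign = (−1)^{67−4} = -1.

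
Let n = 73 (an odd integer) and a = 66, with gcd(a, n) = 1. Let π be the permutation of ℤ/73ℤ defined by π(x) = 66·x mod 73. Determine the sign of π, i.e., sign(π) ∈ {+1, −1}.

Orbit of 24 under x↦66x: [24, 51, 8, 17, 27, 30, 9]… (length divides ord_73(66)).
Cycle lengths of π_66 on ℤ/73ℤ: [24, 24, 24, 1]; 4 cycles in total.
sign(π) = (−1)^{n − #cycles} = (−1)^{73−4} = (−1)^69 = -1.

-1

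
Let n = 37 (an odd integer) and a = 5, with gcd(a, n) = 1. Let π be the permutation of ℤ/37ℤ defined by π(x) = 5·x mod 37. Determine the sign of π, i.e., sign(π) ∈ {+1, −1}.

-1

Orbit of 23 under x↦5x: [23, 4, 20, 26, 19, 21, 31]… (length divides ord_37(5)).
The orbit structure of x ↦ 5x mod 37: 2 orbits of sizes [36, 1].
2 cycles on 37: each ℓ→(−1)^(ℓ−1), product (−1)^35 = -1.
The Jacobi symbol (5|37) = -1 (Zolotarev) agrees.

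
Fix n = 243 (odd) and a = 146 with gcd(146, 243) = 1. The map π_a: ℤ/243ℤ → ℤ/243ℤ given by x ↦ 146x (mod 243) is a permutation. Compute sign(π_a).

Trace 115: π^k(115) = [115, 23, 199, 137, 76, 161, 178] for k=0..6.
Cycle lengths of π_146 on ℤ/243ℤ: [162, 54, 18, 6, 2, 1]; 6 cycles in total.
243 − 6 = 237 transpositions; sign(π) = (−1)^237 = -1.

-1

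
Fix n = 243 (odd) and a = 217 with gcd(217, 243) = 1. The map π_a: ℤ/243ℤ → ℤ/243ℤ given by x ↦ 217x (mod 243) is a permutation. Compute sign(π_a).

+1

Start at x=217: 217 → 190 → 163 → 136 → 109 → 82 → 55 → … (one orbit).
Decompose π into cycles: lengths [9, 9, 9, 9, 9, 9, 9, 9, 9, 9, 9, 9, 9, 9, 9, 9, 9, 9, 3, 3, 3, 3, 3, 3, 3, 3, 3, 3, 3, 3, 3, 3, 3, 3, 3, 3, 1, 1, 1, 1, 1, 1, 1, 1, 1, 1, 1, 1, 1, 1, 1, 1, 1, 1, 1, 1, 1, 1, 1, 1, 1, 1, 1] (63 cycles, including the fixed point 0).
Σ(ℓ_i−1) = 243−63 = 180; sign = (−1)^180 = +1.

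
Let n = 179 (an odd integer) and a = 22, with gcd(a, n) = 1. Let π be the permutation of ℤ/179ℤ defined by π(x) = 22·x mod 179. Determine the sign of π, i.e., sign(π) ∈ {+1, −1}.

+1

Orbit of 101 under x↦22x: [101, 74, 17, 16, 173, 47, 139]… (length divides ord_179(22)).
Cycle lengths of π_22 on ℤ/179ℤ: [89, 89, 1]; 3 cycles in total.
3 cycles on 179: each ℓ→(−1)^(ℓ−1), product (−1)^176 = +1.
Via Zolotarev, sign(π_{22}) = (22|179) = +1.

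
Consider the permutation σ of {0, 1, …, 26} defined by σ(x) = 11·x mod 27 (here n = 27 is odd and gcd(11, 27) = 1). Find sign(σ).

Trace 11: π^k(11) = [11, 13, 8, 7, 23, 10, 2] for k=0..6.
π_11 has 4 disjoint cycles with lengths [18, 6, 2, 1] on {0,…,26}.
4 cycles on 27: each ℓ→(−1)^(ℓ−1), product (−1)^23 = -1.
(11|27)_J = -1 (Zolotarev's lemma cross-check).

-1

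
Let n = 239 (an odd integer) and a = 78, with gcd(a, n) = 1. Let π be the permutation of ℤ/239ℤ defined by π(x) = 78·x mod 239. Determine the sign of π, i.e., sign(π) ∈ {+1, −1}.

Trace 152: π^k(152) = [152, 145, 77, 31, 28, 33, 184] for k=0..6.
Decompose π into cycles: lengths [238, 1] (2 cycles, including the fixed point 0).
2 cycles on 239: each ℓ→(−1)^(ℓ−1), product (−1)^237 = -1.

-1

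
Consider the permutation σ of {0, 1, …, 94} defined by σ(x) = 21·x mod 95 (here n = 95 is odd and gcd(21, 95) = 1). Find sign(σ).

Orbit of 31 under x↦21x: [31, 81, 86, 1, 21, 61, 46]… (length divides ord_95(21)).
Cycle type of π: 18×5 + 1×5; total 10 cycles.
sign(π) = (−1)^{n − #cycles} = (−1)^{95−10} = (−1)^85 = -1.

-1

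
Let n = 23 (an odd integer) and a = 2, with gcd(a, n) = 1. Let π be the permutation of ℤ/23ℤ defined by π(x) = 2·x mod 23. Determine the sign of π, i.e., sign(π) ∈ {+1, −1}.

+1

Orbit of 13 under x↦2x: [13, 3, 6, 12, 1, 2, 4]… (length divides ord_23(2)).
The orbit structure of x ↦ 2x mod 23: 3 orbits of sizes [11, 11, 1].
With 3 cycles on 23 points, sign = (−1)^{23−3} = +1.
(2|23)_J = +1 (Zolotarev's lemma cross-check).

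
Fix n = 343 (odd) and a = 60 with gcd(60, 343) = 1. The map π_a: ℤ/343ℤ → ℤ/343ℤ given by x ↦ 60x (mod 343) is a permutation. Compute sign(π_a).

+1

Trace 191: π^k(191) = [191, 141, 228, 303, 1, 60, 170] for k=0..6.
π_60 has 7 disjoint cycles with lengths [147, 147, 21, 21, 3, 3, 1] on {0,…,342}.
With 7 cycles on 343 points, sign = (−1)^{343−7} = +1.
Check: (60/343) = +1 by Zolotarev.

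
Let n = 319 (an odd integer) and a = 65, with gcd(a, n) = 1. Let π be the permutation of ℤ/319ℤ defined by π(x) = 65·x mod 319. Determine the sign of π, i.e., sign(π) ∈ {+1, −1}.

-1

Orbit of 54 under x↦65x: [54, 1, 65, 78, 285, 23, 219]… (length divides ord_319(65)).
30 cycles of lengths [14, 14, 14, 14, 14, 14, 14, 14, 14, 14, 14, 14, 14, 14, 14, 14, 14, 14, 14, 14, 7, 7, 7, 7, 2, 2, 2, 2, 2, 1].
n − c = 319 − 30 = 289; sign = (−1)^289 = -1.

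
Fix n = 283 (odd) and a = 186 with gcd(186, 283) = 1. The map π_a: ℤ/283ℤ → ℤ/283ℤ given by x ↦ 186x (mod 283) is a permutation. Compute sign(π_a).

-1

Start at x=182: 182 → 175 → 5 → 81 → 67 → 10 → 162 → … (one orbit).
π_186 has 2 disjoint cycles with lengths [282, 1] on {0,…,282}.
283 − 2 = 281 transpositions; sign(π) = (−1)^281 = -1.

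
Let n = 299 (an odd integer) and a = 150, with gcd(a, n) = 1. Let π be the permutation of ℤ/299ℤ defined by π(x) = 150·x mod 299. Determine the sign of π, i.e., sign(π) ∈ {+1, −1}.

-1

Orbit of 64 under x↦150x: [64, 32, 16, 8, 4, 2, 1]… (length divides ord_299(150)).
Cycle type of π: 132×2 + 12 + 11×2 + 1; total 6 cycles.
299 − 6 = 293 transpositions; sign(π) = (−1)^293 = -1.
Check: (150/299) = -1 by Zolotarev.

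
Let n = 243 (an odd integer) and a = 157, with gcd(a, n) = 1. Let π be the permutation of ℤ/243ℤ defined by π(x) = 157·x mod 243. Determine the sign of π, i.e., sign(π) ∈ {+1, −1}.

+1

Start at x=91: 91 → 193 → 169 → 46 → 175 → 16 → 82 → … (one orbit).
π_157 has 11 disjoint cycles with lengths [81, 81, 27, 27, 9, 9, 3, 3, 1, 1, 1] on {0,…,242}.
n − c = 243 − 11 = 232; sign = (−1)^232 = +1.
Zolotarev: (157|243) = +1, matching the cycle-count sign.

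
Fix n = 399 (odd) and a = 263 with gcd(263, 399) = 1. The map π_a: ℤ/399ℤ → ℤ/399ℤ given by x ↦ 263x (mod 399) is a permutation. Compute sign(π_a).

Start at x=106: 106 → 347 → 289 → 197 → 340 → 44 → 1 → … (one orbit).
π_263 has 34 disjoint cycles with lengths [18, 18, 18, 18, 18, 18, 18, 18, 18, 18, 18, 18, 18, 18, 9, 9, 9, 9, 9, 9, 9, 9, 9, 9, 9, 9, 9, 9, 6, 6, 3, 3, 2, 1] on {0,…,398}.
34 cycles on 399: each ℓ→(−1)^(ℓ−1), product (−1)^365 = -1.

-1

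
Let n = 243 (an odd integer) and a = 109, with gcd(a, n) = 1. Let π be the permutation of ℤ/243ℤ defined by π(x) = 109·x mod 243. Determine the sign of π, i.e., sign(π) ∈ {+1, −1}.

Trace 109: π^k(109) = [109, 217, 82, 190, 55, 163, 28] for k=0..6.
The orbit structure of x ↦ 109x mod 243: 63 orbits of sizes [9, 9, 9, 9, 9, 9, 9, 9, 9, 9, 9, 9, 9, 9, 9, 9, 9, 9, 3, 3, 3, 3, 3, 3, 3, 3, 3, 3, 3, 3, 3, 3, 3, 3, 3, 3, 1, 1, 1, 1, 1, 1, 1, 1, 1, 1, 1, 1, 1, 1, 1, 1, 1, 1, 1, 1, 1, 1, 1, 1, 1, 1, 1].
63 cycles on 243: each ℓ→(−1)^(ℓ−1), product (−1)^180 = +1.

+1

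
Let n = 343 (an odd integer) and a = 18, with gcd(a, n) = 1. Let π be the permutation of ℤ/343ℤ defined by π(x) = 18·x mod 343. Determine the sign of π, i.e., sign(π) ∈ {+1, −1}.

Trace 18: π^k(18) = [18, 324, 1] for k=0..2.
115 cycles of lengths [3, 3, 3, 3, 3, 3, 3, 3, 3, 3, 3, 3, 3, 3, 3, 3, 3, 3, 3, 3, 3, 3, 3, 3, 3, 3, 3, 3, 3, 3, 3, 3, 3, 3, 3, 3, 3, 3, 3, 3, 3, 3, 3, 3, 3, 3, 3, 3, 3, 3, 3, 3, 3, 3, 3, 3, 3, 3, 3, 3, 3, 3, 3, 3, 3, 3, 3, 3, 3, 3, 3, 3, 3, 3, 3, 3, 3, 3, 3, 3, 3, 3, 3, 3, 3, 3, 3, 3, 3, 3, 3, 3, 3, 3, 3, 3, 3, 3, 3, 3, 3, 3, 3, 3, 3, 3, 3, 3, 3, 3, 3, 3, 3, 3, 1].
n − c = 343 − 115 = 228; sign = (−1)^228 = +1.

+1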